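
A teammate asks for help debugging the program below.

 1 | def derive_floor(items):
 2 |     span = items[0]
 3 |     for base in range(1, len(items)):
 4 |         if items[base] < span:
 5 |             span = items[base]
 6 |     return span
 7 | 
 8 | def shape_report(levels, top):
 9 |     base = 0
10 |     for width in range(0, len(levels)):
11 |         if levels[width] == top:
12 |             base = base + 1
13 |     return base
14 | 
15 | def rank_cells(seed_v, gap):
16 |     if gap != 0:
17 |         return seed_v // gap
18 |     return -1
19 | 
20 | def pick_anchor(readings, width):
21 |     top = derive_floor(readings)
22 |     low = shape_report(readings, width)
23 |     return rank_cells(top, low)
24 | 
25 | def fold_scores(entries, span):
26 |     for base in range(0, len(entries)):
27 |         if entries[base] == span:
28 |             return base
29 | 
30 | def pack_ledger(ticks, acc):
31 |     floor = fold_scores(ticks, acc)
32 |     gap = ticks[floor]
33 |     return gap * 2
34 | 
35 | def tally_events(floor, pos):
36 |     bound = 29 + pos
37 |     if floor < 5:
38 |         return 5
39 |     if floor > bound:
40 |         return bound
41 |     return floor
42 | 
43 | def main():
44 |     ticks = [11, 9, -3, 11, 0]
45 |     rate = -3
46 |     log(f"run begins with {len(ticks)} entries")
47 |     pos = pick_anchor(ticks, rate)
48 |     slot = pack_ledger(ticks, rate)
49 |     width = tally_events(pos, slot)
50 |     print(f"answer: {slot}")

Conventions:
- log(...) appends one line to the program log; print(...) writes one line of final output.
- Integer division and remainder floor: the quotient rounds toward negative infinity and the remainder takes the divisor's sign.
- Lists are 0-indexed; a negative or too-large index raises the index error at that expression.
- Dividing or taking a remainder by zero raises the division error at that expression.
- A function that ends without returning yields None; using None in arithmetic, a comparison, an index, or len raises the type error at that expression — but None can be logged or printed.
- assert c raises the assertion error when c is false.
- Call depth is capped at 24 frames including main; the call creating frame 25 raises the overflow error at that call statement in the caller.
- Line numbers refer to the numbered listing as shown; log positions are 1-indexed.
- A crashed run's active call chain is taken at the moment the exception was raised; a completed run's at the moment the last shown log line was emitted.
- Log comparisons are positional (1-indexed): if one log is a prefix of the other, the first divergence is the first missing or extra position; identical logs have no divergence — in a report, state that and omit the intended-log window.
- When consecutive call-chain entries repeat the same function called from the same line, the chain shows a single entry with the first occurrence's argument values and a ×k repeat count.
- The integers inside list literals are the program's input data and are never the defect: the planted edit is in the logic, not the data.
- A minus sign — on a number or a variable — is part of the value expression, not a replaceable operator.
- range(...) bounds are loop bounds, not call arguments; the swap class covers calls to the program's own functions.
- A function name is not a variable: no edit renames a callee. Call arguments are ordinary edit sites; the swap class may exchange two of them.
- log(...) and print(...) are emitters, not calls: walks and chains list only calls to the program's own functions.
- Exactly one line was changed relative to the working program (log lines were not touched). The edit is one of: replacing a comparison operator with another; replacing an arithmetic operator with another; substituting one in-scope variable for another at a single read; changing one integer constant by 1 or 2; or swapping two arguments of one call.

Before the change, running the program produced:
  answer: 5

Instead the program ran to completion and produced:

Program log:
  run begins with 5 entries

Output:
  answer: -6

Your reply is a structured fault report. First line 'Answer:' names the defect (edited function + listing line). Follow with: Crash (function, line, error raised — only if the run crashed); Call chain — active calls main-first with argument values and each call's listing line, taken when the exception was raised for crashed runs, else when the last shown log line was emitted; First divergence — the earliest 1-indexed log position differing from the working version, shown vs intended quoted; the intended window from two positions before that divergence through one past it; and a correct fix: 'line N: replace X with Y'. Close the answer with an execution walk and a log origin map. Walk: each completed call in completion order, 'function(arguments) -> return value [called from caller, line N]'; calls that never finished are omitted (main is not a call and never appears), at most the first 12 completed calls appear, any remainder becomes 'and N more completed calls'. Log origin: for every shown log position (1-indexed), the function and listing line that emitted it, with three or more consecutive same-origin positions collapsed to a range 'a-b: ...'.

Answer: the defect is in main at line 50.
Key fact: The logs agree in full; only the final output differs.
Call chain: main.
First divergence: there is none — every log position agrees.
Execution walk:
  derive_floor([11, 9, -3, 11, 0]) -> -3  [called from pick_anchor, line 21]
  shape_report([11, 9, -3, 11, 0], -3) -> 1  [called from pick_anchor, line 22]
  rank_cells(-3, 1) -> -3  [called from pick_anchor, line 23]
  pick_anchor([11, 9, -3, 11, 0], -3) -> -3  [called from main, line 47]
  fold_scores([11, 9, -3, 11, 0], -3) -> 2  [called from pack_ledger, line 31]
  pack_ledger([11, 9, -3, 11, 0], -3) -> -6  [called from main, line 48]
  tally_events(-3, -6) -> 5  [called from main, line 49]
Origin of each log line:
  1: from main, line 46
A correct fix: line 50: replace `slot` with `width`.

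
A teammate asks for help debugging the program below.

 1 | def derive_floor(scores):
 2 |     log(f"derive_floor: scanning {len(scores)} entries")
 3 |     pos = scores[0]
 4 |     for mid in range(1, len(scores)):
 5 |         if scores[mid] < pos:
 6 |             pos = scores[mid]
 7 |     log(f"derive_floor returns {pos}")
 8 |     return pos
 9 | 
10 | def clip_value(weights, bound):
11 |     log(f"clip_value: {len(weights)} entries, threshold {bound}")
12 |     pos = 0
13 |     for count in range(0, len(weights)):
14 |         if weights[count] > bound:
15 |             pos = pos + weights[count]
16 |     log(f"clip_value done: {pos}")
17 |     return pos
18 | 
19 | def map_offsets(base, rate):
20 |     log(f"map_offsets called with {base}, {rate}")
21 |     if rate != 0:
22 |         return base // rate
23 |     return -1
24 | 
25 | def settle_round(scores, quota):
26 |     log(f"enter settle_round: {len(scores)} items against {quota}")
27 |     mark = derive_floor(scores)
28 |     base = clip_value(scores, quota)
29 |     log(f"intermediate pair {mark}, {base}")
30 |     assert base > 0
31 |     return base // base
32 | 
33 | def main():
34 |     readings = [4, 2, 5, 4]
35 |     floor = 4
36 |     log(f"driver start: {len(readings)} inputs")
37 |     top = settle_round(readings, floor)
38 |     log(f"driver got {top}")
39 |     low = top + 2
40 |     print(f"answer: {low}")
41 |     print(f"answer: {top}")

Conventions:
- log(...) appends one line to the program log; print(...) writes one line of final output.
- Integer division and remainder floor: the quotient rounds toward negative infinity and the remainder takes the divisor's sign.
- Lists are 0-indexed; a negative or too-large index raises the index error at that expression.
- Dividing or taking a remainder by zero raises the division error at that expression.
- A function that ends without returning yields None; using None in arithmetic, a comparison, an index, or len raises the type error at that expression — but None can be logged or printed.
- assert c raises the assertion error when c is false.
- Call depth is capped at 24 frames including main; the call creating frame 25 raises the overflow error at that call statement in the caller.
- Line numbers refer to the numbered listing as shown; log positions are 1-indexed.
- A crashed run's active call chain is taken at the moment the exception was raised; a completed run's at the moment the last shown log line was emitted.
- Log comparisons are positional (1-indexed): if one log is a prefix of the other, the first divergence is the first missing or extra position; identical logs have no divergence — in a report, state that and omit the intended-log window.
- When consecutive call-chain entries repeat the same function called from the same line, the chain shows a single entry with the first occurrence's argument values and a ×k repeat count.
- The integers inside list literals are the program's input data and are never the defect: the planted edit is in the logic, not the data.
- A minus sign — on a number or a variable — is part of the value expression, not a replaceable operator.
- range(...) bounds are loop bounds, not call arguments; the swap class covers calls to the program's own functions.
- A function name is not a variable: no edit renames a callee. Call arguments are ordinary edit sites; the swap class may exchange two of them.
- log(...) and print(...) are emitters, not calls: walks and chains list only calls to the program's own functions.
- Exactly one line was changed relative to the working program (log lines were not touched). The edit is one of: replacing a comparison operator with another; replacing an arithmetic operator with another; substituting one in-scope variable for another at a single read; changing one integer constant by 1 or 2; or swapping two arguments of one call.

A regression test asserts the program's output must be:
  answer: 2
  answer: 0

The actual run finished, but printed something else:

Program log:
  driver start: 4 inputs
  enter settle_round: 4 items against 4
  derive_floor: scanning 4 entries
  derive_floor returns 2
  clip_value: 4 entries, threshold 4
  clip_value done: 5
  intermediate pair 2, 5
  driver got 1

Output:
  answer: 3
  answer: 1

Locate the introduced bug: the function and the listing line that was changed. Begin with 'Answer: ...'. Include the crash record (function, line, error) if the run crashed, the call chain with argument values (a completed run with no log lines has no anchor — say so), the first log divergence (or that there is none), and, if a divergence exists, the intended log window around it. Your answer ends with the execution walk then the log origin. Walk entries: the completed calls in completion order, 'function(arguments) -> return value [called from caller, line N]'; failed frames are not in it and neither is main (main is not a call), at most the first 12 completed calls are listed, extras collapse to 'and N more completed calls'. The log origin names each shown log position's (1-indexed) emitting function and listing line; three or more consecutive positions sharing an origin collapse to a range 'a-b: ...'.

Answer: the defect is in settle_round at line 31.
The tell: Position 8 is the first bad log line: 'driver got 1' should read 'driver got 0'.
Call chain: main.
First divergence: position 8 — the shown line 'driver got 1' should read 'driver got 0'.
Intended log window:
  6: clip_value done: 5
  7: intermediate pair 2, 5
  8: driver got 0
Execution walk:
  derive_floor([4, 2, 5, 4]) -> 2  [called from settle_round, line 27]
  clip_value([4, 2, 5, 4], 4) -> 5  [called from settle_round, line 28]
  settle_round([4, 2, 5, 4], 4) -> 1  [called from main, line 37]
Origin of each log line:
  1 — main, line 36
  2 — settle_round, line 26
  3 — derive_floor, line 2
  4 — derive_floor, line 7
  5 — clip_value, line 11
  6 — clip_value, line 16
  7 — settle_round, line 29
  8 — main, line 38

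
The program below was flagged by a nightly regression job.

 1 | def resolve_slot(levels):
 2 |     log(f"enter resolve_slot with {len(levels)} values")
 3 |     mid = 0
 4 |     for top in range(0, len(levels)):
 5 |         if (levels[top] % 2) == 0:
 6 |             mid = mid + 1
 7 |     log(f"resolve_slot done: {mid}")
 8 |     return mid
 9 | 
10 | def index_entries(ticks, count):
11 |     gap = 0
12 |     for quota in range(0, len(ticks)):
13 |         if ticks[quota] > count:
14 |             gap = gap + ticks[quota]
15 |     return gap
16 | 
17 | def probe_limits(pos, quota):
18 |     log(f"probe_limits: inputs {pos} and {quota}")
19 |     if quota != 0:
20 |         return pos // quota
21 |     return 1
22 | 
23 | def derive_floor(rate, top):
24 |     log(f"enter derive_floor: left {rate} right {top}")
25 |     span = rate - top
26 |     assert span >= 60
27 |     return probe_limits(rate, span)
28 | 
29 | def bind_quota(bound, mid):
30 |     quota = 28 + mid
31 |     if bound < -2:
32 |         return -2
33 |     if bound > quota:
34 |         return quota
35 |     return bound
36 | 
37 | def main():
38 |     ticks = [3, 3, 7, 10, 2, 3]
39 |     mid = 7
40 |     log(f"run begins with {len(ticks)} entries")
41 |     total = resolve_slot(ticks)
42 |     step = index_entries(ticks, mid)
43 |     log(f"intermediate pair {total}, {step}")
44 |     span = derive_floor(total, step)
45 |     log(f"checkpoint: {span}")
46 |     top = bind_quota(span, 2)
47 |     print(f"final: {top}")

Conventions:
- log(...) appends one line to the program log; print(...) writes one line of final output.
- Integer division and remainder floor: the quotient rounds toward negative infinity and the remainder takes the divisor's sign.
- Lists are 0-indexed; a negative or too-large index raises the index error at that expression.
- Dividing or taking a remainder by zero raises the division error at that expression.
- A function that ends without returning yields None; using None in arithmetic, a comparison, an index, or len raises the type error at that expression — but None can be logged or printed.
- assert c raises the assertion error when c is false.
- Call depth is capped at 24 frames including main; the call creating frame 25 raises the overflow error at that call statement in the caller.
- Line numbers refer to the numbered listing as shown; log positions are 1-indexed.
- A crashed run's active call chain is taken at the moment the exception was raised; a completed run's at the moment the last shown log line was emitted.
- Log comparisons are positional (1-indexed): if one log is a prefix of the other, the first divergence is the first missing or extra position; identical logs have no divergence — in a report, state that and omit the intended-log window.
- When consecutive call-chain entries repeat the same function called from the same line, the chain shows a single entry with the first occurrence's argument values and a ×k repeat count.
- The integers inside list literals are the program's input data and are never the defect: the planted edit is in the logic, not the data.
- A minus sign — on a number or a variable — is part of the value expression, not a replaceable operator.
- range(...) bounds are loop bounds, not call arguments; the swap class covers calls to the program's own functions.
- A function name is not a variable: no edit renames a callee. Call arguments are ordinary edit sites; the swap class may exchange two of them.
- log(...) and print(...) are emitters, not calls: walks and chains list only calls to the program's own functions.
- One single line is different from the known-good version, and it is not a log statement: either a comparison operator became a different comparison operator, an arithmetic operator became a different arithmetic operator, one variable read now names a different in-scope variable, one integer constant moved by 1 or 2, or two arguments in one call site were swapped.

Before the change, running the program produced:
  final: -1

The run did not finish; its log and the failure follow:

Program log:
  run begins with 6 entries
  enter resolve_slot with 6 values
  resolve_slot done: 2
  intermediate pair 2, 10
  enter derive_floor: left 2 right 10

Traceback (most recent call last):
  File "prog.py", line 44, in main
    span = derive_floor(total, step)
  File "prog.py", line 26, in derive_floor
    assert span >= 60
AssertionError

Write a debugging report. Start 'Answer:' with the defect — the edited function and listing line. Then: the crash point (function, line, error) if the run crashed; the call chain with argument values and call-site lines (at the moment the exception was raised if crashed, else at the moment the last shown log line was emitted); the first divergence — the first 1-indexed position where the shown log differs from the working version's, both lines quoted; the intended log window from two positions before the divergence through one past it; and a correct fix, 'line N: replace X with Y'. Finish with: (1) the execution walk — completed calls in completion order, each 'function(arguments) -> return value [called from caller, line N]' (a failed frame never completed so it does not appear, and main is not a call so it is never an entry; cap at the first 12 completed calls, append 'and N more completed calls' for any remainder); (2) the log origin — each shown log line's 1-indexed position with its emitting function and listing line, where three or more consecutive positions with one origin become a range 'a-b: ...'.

Answer: the defect is in derive_floor at line 26.
Key fact: After 5 matching log lines the faulty run goes silent, while the working version continues with 'probe_limits: inputs 2 and -8'.
Crash: derive_floor, line 26, AssertionError.
Call chain: main -> derive_floor(2, 10) (called at line 44).
First divergence: position 6 — the faulty run's log ends after 5 lines; the working version continues with 'probe_limits: inputs 2 and -8'.
Intended log window:
  4: intermediate pair 2, 10
  5: enter derive_floor: left 2 right 10
  6: probe_limits: inputs 2 and -8
  7: checkpoint: -1
Execution walk:
  resolve_slot([3, 3, 7, 10, 2, 3]) -> 2  [called from main, line 41]
  index_entries([3, 3, 7, 10, 2, 3], 7) -> 10  [called from main, line 42]
Log line origins:
  1: emitted by main (line 40)
  2: emitted by resolve_slot (line 2)
  3: emitted by resolve_slot (line 7)
  4: emitted by main (line 43)
  5: emitted by derive_floor (line 24)
A correct fix: line 26: replace `>=` with `<=`.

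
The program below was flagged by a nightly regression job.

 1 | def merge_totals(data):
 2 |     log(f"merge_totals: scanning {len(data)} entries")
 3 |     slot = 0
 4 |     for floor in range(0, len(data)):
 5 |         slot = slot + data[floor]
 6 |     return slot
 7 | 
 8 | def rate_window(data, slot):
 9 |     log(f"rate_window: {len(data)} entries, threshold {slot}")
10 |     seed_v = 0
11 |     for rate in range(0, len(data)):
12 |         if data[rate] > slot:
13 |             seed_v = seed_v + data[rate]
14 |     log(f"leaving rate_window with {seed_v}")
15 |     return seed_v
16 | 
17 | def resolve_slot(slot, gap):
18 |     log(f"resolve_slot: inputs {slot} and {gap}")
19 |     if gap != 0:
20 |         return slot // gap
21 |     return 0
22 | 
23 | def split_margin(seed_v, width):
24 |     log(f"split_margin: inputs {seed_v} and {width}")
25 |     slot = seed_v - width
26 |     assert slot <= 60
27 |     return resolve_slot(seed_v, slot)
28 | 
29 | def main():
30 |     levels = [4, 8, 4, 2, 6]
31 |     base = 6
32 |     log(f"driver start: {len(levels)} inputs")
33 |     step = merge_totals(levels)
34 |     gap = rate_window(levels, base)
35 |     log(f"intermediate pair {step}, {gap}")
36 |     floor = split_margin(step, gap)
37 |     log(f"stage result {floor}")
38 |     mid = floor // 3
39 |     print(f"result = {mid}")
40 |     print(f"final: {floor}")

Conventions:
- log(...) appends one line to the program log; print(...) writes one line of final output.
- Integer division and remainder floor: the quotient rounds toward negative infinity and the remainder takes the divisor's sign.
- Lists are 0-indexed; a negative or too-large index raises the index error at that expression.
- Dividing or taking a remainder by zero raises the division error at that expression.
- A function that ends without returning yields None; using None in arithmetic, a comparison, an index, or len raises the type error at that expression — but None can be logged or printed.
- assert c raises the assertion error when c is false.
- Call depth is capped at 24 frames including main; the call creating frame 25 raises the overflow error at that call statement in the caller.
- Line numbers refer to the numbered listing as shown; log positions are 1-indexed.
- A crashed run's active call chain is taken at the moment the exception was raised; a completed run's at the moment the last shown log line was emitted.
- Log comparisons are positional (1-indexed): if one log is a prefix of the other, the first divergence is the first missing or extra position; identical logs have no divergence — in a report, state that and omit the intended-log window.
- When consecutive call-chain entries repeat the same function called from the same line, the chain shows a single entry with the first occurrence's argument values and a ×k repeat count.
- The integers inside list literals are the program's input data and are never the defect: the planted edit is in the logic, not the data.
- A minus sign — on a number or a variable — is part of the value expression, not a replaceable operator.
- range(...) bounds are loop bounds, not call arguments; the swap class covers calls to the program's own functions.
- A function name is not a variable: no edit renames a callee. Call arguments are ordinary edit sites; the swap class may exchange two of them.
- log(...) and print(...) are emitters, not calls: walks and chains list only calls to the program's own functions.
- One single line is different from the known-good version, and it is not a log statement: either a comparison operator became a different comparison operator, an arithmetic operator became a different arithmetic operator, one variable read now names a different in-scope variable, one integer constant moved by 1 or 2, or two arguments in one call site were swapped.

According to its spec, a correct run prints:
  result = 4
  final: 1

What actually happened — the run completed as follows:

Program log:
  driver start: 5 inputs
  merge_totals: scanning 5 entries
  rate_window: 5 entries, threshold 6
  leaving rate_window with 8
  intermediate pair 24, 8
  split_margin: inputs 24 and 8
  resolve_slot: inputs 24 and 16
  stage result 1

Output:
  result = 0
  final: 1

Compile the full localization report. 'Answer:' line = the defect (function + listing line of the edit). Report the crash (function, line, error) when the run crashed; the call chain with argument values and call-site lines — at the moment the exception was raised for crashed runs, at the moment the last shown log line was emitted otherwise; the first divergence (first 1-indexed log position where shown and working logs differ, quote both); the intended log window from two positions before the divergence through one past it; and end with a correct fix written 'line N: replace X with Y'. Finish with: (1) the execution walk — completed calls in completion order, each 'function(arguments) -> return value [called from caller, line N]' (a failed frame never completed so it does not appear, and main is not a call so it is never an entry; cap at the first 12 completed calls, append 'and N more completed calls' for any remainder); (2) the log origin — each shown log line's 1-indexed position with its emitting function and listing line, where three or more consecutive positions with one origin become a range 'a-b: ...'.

Answer: the defect is in main at line 38.
Core observation: No log line changed; the fault shows up purely in the output.
Call chain: main.
First divergence: none; the two logs match at every position.
Execution walk:
  merge_totals([4, 8, 4, 2, 6]) -> 24  [called from main, line 33]
  rate_window([4, 8, 4, 2, 6], 6) -> 8  [called from main, line 34]
  resolve_slot(24, 16) -> 1  [called from split_margin, line 27]
  split_margin(24, 8) -> 1  [called from main, line 36]
Log line origins:
  1: emitted by main (line 32)
  2: emitted by merge_totals (line 2)
  3: emitted by rate_window (line 9)
  4: emitted by rate_window (line 14)
  5: emitted by main (line 35)
  6: emitted by split_margin (line 24)
  7: emitted by resolve_slot (line 18)
  8: emitted by main (line 37)
A correct fix: line 38: replace `//` with `+`.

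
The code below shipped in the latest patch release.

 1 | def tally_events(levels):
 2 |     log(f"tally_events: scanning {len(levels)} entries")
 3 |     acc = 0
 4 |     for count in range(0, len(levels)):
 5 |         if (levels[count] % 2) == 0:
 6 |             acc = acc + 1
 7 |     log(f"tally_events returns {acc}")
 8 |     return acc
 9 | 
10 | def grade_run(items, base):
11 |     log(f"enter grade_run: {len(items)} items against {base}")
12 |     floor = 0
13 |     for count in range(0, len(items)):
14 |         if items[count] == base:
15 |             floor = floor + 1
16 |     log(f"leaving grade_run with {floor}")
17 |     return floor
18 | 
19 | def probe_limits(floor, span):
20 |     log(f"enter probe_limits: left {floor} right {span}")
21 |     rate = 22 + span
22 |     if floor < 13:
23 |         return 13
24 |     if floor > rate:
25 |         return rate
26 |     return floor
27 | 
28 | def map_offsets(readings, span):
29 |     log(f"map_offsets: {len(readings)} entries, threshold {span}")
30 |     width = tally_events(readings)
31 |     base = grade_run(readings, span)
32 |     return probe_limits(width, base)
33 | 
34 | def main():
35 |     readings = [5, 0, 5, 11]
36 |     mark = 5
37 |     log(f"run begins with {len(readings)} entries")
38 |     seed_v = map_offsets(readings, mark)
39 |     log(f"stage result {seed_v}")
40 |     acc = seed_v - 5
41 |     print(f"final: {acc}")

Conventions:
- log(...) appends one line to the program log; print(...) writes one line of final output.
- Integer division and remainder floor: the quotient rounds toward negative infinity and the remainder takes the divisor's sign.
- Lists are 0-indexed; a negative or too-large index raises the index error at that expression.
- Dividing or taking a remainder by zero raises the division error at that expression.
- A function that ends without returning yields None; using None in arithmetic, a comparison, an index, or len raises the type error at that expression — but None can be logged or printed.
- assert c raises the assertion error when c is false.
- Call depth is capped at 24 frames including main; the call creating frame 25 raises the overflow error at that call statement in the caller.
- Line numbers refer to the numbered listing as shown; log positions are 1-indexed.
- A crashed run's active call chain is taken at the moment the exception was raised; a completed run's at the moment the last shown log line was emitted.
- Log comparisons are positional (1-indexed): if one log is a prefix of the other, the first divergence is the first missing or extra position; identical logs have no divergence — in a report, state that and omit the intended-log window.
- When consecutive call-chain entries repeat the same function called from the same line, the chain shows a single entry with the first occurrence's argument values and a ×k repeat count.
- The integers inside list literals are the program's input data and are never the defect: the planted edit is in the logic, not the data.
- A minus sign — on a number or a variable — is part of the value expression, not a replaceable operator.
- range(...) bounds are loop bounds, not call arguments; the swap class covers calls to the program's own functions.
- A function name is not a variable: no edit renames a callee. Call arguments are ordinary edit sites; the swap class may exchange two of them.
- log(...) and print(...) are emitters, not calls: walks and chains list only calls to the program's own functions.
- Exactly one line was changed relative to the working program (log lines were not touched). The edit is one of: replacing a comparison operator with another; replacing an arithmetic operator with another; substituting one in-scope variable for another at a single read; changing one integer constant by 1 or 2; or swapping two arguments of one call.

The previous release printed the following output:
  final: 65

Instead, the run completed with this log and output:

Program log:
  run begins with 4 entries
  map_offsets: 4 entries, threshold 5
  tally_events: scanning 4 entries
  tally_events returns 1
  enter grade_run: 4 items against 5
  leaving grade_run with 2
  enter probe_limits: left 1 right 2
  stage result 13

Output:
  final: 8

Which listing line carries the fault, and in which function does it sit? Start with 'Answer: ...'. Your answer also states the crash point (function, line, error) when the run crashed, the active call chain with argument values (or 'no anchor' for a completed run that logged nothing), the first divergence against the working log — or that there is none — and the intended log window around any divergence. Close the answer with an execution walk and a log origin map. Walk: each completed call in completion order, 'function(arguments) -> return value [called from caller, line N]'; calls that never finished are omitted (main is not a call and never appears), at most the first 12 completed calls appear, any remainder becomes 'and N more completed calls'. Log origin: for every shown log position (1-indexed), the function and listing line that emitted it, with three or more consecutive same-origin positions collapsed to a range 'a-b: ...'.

Answer: the defect is in main at line 40.
Key fact: Every logged value matches the working version; the printed result is what differs.
Call chain: main.
First divergence: none — the logs agree in full.
Execution walk:
  tally_events([5, 0, 5, 11]) -> 1  [called from map_offsets, line 30]
  grade_run([5, 0, 5, 11], 5) -> 2  [called from map_offsets, line 31]
  probe_limits(1, 2) -> 13  [called from map_offsets, line 32]
  map_offsets([5, 0, 5, 11], 5) -> 13  [called from main, line 38]
Origin of each log line:
  1: logged in main at line 37
  2: logged in map_offsets at line 29
  3: logged in tally_events at line 2
  4: logged in tally_events at line 7
  5: logged in grade_run at line 11
  6: logged in grade_run at line 16
  7: logged in probe_limits at line 20
  8: logged in main at line 39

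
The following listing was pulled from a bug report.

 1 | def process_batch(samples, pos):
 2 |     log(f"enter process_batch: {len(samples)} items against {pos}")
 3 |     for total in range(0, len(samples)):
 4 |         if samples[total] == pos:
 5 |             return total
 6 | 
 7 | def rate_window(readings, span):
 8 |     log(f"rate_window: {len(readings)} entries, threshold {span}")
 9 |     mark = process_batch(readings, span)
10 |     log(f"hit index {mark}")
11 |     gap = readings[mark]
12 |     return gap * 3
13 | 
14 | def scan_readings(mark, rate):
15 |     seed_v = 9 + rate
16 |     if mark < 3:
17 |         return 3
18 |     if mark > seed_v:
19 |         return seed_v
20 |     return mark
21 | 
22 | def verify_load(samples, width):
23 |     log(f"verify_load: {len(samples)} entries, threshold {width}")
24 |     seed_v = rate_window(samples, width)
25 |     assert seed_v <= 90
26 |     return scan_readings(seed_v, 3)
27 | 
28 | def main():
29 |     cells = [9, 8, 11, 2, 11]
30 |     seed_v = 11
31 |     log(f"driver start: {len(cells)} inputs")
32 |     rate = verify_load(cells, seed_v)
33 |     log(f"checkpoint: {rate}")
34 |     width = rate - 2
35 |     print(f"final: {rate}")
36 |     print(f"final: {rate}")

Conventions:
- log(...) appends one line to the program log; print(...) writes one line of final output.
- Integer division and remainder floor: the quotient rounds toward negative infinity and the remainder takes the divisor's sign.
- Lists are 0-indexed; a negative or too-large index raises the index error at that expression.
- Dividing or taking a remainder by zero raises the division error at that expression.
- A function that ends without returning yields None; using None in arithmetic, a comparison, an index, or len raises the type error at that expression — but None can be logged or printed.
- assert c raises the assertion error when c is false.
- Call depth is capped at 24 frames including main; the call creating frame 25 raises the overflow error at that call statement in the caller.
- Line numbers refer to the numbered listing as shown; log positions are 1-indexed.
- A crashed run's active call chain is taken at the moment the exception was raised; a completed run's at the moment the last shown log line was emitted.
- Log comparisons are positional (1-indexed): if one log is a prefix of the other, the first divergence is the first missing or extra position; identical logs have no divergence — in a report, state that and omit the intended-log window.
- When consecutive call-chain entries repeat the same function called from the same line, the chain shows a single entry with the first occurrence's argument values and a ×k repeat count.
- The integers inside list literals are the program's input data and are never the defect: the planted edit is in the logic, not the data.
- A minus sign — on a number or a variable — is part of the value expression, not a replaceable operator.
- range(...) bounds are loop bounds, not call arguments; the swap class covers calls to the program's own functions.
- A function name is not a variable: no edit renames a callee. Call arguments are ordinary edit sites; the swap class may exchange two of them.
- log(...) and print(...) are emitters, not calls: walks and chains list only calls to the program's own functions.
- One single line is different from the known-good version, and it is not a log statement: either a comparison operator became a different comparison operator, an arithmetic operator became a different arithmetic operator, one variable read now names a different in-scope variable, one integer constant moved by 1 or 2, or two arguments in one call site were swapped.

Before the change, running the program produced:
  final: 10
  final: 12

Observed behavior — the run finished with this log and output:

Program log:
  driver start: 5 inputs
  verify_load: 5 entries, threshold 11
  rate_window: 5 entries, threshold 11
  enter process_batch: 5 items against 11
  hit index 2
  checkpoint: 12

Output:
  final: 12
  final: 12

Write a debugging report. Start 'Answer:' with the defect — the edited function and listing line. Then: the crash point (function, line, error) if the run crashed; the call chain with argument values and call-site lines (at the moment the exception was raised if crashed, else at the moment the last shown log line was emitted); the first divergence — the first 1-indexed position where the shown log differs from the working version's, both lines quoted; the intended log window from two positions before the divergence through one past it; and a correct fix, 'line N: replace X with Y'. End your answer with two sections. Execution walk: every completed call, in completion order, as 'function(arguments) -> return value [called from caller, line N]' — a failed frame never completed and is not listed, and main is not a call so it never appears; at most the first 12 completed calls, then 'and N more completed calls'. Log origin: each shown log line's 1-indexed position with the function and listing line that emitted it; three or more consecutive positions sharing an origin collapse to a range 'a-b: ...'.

Answer: the defect is in main at line 35.
Core observation: Every logged value matches the working version; the printed result is what differs.
Call chain: main.
First divergence: none; the two logs match at every position.
Execution walk:
  process_batch([9, 8, 11, 2, 11], 11) -> 2  [called from rate_window, line 9]
  rate_window([9, 8, 11, 2, 11], 11) -> 33  [called from verify_load, line 24]
  scan_readings(33, 3) -> 12  [called from verify_load, line 26]
  verify_load([9, 8, 11, 2, 11], 11) -> 12  [called from main, line 32]
Origin of each log line:
  1: emitted by main (line 31)
  2: emitted by verify_load (line 23)
  3: emitted by rate_window (line 8)
  4: emitted by process_batch (line 2)
  5: emitted by rate_window (line 10)
  6: emitted by main (line 33)
A correct fix: line 35: replace `rate` with `width`.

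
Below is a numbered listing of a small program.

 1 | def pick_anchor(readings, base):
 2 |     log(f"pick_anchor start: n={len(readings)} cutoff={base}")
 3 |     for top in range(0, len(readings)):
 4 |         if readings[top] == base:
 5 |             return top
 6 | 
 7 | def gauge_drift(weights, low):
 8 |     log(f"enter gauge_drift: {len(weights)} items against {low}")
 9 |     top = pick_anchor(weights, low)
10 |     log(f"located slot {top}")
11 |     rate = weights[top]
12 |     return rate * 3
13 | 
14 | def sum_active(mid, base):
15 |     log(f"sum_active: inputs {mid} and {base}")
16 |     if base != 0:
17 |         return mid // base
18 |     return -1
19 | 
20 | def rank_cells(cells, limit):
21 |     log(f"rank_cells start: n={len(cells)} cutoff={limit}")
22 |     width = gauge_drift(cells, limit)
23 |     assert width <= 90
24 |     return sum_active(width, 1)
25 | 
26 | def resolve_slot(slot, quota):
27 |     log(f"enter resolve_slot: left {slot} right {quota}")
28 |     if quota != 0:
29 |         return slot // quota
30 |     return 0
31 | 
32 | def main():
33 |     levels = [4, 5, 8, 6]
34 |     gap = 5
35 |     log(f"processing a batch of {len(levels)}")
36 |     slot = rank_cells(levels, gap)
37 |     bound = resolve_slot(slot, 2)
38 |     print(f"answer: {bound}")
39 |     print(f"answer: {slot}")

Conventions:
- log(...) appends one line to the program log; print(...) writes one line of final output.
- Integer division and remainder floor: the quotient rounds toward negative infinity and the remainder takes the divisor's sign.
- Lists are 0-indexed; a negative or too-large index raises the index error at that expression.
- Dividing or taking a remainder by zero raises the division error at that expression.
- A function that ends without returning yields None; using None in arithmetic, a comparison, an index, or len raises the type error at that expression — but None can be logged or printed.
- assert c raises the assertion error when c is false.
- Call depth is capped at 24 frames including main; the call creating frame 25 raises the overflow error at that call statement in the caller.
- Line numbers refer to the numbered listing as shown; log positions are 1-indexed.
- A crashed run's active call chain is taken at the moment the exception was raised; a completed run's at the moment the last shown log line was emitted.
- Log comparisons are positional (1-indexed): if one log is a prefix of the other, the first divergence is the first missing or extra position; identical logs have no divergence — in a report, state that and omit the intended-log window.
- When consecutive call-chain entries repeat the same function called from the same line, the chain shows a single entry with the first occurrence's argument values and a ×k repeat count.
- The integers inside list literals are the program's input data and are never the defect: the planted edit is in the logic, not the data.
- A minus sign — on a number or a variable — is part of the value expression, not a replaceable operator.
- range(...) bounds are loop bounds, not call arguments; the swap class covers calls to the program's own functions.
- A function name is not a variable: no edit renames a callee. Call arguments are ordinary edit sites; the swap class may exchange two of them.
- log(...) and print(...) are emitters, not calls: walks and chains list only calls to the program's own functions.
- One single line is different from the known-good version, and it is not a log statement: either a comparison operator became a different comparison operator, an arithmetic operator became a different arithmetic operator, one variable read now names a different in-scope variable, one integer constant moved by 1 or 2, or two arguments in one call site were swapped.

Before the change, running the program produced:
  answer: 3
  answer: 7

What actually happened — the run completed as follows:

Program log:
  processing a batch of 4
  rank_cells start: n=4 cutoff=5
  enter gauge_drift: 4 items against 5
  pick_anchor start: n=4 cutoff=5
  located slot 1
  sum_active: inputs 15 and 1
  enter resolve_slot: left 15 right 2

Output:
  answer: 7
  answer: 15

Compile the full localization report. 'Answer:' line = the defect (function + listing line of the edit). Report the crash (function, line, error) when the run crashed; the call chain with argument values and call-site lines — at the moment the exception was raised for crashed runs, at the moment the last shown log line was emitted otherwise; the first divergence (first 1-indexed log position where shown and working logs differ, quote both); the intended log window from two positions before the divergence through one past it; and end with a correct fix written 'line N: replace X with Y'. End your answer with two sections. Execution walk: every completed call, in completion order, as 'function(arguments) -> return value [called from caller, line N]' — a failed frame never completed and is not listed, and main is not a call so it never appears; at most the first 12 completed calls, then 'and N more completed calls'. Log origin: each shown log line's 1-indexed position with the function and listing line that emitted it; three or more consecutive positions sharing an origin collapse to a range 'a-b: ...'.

Answer: the defect is in rank_cells at line 24.
Key observation: The earliest visible damage is log position 6 — 'sum_active: inputs 15 and 1' rather than the intended 'sum_active: inputs 15 and 2'.
Call chain: main -> resolve_slot(15, 2) (called at line 37).
First divergence: position 6 — the shown line 'sum_active: inputs 15 and 1' should read 'sum_active: inputs 15 and 2'.
Intended log window:
  4: pick_anchor start: n=4 cutoff=5
  5: located slot 1
  6: sum_active: inputs 15 and 2
  7: enter resolve_slot: left 7 right 2
Execution walk:
  pick_anchor([4, 5, 8, 6], 5) -> 1  [called from gauge_drift, line 9]
  gauge_drift([4, 5, 8, 6], 5) -> 15  [called from rank_cells, line 22]
  sum_active(15, 1) -> 15  [called from rank_cells, line 24]
  rank_cells([4, 5, 8, 6], 5) -> 15  [called from main, line 36]
  resolve_slot(15, 2) -> 7  [called from main, line 37]
Log origins:
  1: from main, line 35
  2: from rank_cells, line 21
  3: from gauge_drift, line 8
  4: from pick_anchor, line 2
  5: from gauge_drift, line 10
  6: from sum_active, line 15
  7: from resolve_slot, line 27
A correct fix: line 24: replace `1` with `2`.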